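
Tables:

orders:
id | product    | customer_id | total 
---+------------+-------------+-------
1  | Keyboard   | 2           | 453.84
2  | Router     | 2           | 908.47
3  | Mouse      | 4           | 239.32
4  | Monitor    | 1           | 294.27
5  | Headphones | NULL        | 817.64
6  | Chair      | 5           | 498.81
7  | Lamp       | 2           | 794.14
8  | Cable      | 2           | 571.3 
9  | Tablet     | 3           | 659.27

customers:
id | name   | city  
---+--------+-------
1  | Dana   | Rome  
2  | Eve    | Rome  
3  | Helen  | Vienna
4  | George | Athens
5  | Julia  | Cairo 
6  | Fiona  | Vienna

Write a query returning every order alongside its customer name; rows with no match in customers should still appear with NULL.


LEFT JOIN keeps every row from orders (the left table); where customer_id has no match in customers, the customer columns become NULL. Walk through each order:
  - order 1 (Keyboard): customer_id=2 -> matches Eve
  - order 2 (Router): customer_id=2 -> matches Eve
  - order 3 (Mouse): customer_id=4 -> matches George
  - order 4 (Monitor): customer_id=1 -> matches Dana
  - order 5 (Headphones): customer_id=NULL, no match -> kept with NULL
  - order 6 (Chair): customer_id=5 -> matches Julia
  - order 7 (Lamp): customer_id=2 -> matches Eve
  - order 8 (Cable): customer_id=2 -> matches Eve
  - order 9 (Tablet): customer_id=3 -> matches Helen
All 9 rows appear; 1 has NULL customer.

SQL:
SELECT a.product, b.name AS customer
FROM orders a
LEFT JOIN customers b ON a.customer_id = b.id

Result:
product    | customer
-----------+---------
Keyboard   | Eve     
Router     | Eve     
Mouse      | George  
Monitor    | Dana    
Headphones | NULL    
Chair      | Julia   
Lamp       | Eve     
Cable      | Eve     
Tablet     | Helen   


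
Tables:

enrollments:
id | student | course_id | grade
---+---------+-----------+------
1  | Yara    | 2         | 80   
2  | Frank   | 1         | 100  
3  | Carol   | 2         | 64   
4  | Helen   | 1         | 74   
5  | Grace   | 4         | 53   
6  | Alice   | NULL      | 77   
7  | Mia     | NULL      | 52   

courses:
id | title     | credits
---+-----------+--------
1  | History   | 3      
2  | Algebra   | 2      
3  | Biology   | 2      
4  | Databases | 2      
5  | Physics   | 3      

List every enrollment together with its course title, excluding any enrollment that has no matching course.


INNER JOIN keeps only enrollments rows whose course_id matches an id in courses. Walk through each enrollment:
  - enrollment 1 (Yara): course_id=2 -> matches Algebra
  - enrollment 2 (Frank): course_id=1 -> matches History
  - enrollment 3 (Carol): course_id=2 -> matches Algebra
  - enrollment 4 (Helen): course_id=1 -> matches History
  - enrollment 5 (Grace): course_id=4 -> matches Databases
  - enrollment 6 (Alice): course_id=NULL, no match -> dropped
  - enrollment 7 (Mia): course_id=NULL, no match -> dropped
So 2 of 7 rows are dropped.

SQL:
SELECT a.student, b.title AS course
FROM enrollments a
INNER JOIN courses b ON a.course_id = b.id

Result:
student | course   
--------+----------
Yara    | Algebra  
Frank   | History  
Carol   | Algebra  
Helen   | History  
Grace   | Databases


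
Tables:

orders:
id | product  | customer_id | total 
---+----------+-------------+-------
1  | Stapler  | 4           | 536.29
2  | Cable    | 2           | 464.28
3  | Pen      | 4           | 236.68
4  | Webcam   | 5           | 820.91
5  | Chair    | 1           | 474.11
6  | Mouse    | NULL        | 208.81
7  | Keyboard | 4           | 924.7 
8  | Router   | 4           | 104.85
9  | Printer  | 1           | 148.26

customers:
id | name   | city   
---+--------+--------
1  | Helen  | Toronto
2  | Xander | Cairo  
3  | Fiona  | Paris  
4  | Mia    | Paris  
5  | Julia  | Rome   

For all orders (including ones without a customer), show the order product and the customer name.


LEFT JOIN keeps every row from orders (the left table); where customer_id has no match in customers, the customer columns become NULL. Walk through each order:
  - order 1 (Stapler): customer_id=4 -> matches Mia
  - order 2 (Cable): customer_id=2 -> matches Xander
  - order 3 (Pen): customer_id=4 -> matches Mia
  - order 4 (Webcam): customer_id=5 -> matches Julia
  - order 5 (Chair): customer_id=1 -> matches Helen
  - order 6 (Mouse): customer_id=NULL, no match -> kept with NULL
  - order 7 (Keyboard): customer_id=4 -> matches Mia
  - order 8 (Router): customer_id=4 -> matches Mia
  - order 9 (Printer): customer_id=1 -> matches Helen
All 9 rows appear; 1 has NULL customer.

SQL:
SELECT a.product, b.name AS customer
FROM orders a
LEFT JOIN customers b ON a.customer_id = b.id

Result:
product  | customer
---------+---------
Stapler  | Mia     
Cable    | Xander  
Pen      | Mia     
Webcam   | Julia   
Chair    | Helen   
Mouse    | NULL    
Keyboard | Mia     
Router   | Mia     
Printer  | Helen   


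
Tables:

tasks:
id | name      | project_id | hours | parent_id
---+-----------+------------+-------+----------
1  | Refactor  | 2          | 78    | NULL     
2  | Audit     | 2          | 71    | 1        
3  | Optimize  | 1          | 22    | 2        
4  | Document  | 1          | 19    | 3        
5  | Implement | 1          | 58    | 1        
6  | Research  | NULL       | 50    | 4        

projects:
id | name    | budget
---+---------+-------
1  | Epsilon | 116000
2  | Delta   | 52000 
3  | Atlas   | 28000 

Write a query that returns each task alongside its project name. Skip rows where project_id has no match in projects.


INNER JOIN keeps only tasks rows whose project_id matches an id in projects. Walk through each task:
  - task 1 (Refactor): project_id=2 -> matches Delta
  - task 2 (Audit): project_id=2 -> matches Delta
  - task 3 (Optimize): project_id=1 -> matches Epsilon
  - task 4 (Document): project_id=1 -> matches Epsilon
  - task 5 (Implement): project_id=1 -> matches Epsilon
  - task 6 (Research): project_id=NULL, no match -> dropped
So 1 of 6 rows is dropped.

SQL:
SELECT a.name, b.name AS project
FROM tasks a
INNER JOIN projects b ON a.project_id = b.id

Result:
name      | project
----------+--------
Refactor  | Delta  
Audit     | Delta  
Optimize  | Epsilon
Document  | Epsilon
Implement | Epsilon


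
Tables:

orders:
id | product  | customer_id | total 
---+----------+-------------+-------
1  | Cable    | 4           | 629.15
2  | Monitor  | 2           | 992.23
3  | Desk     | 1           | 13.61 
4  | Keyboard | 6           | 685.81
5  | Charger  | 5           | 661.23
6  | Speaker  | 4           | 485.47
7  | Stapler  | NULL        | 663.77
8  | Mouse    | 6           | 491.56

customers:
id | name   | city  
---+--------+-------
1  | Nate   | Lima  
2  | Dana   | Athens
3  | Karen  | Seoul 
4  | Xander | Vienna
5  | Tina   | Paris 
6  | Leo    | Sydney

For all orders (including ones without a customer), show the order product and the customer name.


LEFT JOIN keeps every row from orders (the left table); where customer_id has no match in customers, the customer columns become NULL. Walk through each order:
  - order 1 (Cable): customer_id=4 -> matches Xander
  - order 2 (Monitor): customer_id=2 -> matches Dana
  - order 3 (Desk): customer_id=1 -> matches Nate
  - order 4 (Keyboard): customer_id=6 -> matches Leo
  - order 5 (Charger): customer_id=5 -> matches Tina
  - order 6 (Speaker): customer_id=4 -> matches Xander
  - order 7 (Stapler): customer_id=NULL, no match -> kept with NULL
  - order 8 (Mouse): customer_id=6 -> matches Leo
All 8 rows appear; 1 has NULL customer.

SQL:
SELECT a.product, b.name AS customer
FROM orders a
LEFT JOIN customers b ON a.customer_id = b.id

Result:
product  | customer
---------+---------
Cable    | Xander  
Monitor  | Dana    
Desk     | Nate    
Keyboard | Leo     
Charger  | Tina    
Speaker  | Xander  
Stapler  | NULL    
Mouse    | Leo     


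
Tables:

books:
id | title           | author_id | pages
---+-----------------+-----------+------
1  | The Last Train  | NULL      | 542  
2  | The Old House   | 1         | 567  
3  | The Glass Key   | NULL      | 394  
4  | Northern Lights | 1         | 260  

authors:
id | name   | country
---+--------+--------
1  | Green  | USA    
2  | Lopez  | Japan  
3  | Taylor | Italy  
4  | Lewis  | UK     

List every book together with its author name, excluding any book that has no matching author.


INNER JOIN keeps only books rows whose author_id matches an id in authors. Walk through each book:
  - book 1 (The Last Train): author_id=NULL, no match -> dropped
  - book 2 (The Old House): author_id=1 -> matches Green
  - book 3 (The Glass Key): author_id=NULL, no match -> dropped
  - book 4 (Northern Lights): author_id=1 -> matches Green
So 2 of 4 rows are dropped.

SQL:
SELECT a.title, b.name AS author
FROM books a
INNER JOIN authors b ON a.author_id = b.id

Result:
title           | author
----------------+-------
The Old House   | Green 
Northern Lights | Green 


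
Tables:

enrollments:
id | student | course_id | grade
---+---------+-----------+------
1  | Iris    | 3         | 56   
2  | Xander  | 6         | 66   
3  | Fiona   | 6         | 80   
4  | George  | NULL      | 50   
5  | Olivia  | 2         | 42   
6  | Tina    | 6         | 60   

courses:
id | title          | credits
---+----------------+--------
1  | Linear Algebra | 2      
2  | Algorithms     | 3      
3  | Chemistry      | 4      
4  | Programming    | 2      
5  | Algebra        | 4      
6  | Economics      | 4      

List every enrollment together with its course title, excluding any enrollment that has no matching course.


INNER JOIN keeps only enrollments rows whose course_id matches an id in courses. Walk through each enrollment:
  - enrollment 1 (Iris): course_id=3 -> matches Chemistry
  - enrollment 2 (Xander): course_id=6 -> matches Economics
  - enrollment 3 (Fiona): course_id=6 -> matches Economics
  - enrollment 4 (George): course_id=NULL, no match -> dropped
  - enrollment 5 (Olivia): course_id=2 -> matches Algorithms
  - enrollment 6 (Tina): course_id=6 -> matches Economics
So 1 of 6 rows is dropped.

SQL:
SELECT a.student, b.title AS course
FROM enrollments a
INNER JOIN courses b ON a.course_id = b.id

Result:
student | course    
--------+-----------
Iris    | Chemistry 
Xander  | Economics 
Fiona   | Economics 
Olivia  | Algorithms
Tina    | Economics 


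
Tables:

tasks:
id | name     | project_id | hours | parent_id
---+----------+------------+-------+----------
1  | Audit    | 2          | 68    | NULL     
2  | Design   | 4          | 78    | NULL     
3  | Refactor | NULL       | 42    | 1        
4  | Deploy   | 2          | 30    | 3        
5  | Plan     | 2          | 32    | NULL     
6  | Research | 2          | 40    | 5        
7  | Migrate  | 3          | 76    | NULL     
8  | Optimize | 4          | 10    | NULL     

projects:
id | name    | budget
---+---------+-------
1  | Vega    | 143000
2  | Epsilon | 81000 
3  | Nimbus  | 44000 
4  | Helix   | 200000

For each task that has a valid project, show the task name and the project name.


INNER JOIN keeps only tasks rows whose project_id matches an id in projects. Walk through each task:
  - task 1 (Audit): project_id=2 -> matches Epsilon
  - task 2 (Design): project_id=4 -> matches Helix
  - task 3 (Refactor): project_id=NULL, no match -> dropped
  - task 4 (Deploy): project_id=2 -> matches Epsilon
  - task 5 (Plan): project_id=2 -> matches Epsilon
  - task 6 (Research): project_id=2 -> matches Epsilon
  - task 7 (Migrate): project_id=3 -> matches Nimbus
  - task 8 (Optimize): project_id=4 -> matches Helix
So 1 of 8 rows is dropped.

SQL:
SELECT a.name, b.name AS project
FROM tasks a
INNER JOIN projects b ON a.project_id = b.id

Result:
name     | project
---------+--------
Audit    | Epsilon
Design   | Helix  
Deploy   | Epsilon
Plan     | Epsilon
Research | Epsilon
Migrate  | Nimbus 
Optimize | Helix  


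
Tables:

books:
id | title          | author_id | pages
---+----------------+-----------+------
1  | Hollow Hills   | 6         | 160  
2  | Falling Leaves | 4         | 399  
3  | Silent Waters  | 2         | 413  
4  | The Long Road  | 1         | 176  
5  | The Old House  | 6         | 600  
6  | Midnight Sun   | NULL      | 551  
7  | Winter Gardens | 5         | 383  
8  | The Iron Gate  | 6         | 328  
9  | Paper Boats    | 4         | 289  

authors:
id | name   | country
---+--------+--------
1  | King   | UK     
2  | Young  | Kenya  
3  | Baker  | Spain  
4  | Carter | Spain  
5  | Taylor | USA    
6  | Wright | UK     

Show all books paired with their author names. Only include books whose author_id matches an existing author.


INNER JOIN keeps only books rows whose author_id matches an id in authors. Walk through each book:
  - book 1 (Hollow Hills): author_id=6 -> matches Wright
  - book 2 (Falling Leaves): author_id=4 -> matches Carter
  - book 3 (Silent Waters): author_id=2 -> matches Young
  - book 4 (The Long Road): author_id=1 -> matches King
  - book 5 (The Old House): author_id=6 -> matches Wright
  - book 6 (Midnight Sun): author_id=NULL, no match -> dropped
  - book 7 (Winter Gardens): author_id=5 -> matches Taylor
  - book 8 (The Iron Gate): author_id=6 -> matches Wright
  - book 9 (Paper Boats): author_id=4 -> matches Carter
So 1 of 9 rows is dropped.

SQL:
SELECT a.title, b.name AS author
FROM books a
INNER JOIN authors b ON a.author_id = b.id

Result:
title          | author
---------------+-------
Hollow Hills   | Wright
Falling Leaves | Carter
Silent Waters  | Young 
The Long Road  | King  
The Old House  | Wright
Winter Gardens | Taylor
The Iron Gate  | Wright
Paper Boats    | Carter


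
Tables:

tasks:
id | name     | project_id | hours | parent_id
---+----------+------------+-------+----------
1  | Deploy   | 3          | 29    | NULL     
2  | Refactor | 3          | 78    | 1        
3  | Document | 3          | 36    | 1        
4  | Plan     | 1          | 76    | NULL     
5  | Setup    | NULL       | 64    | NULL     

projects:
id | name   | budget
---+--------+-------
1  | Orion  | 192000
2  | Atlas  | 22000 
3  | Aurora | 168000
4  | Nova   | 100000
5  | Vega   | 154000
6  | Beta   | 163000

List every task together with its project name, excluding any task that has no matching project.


INNER JOIN keeps only tasks rows whose project_id matches an id in projects. Walk through each task:
  - task 1 (Deploy): project_id=3 -> matches Aurora
  - task 2 (Refactor): project_id=3 -> matches Aurora
  - task 3 (Document): project_id=3 -> matches Aurora
  - task 4 (Plan): project_id=1 -> matches Orion
  - task 5 (Setup): project_id=NULL, no match -> dropped
So 1 of 5 rows is dropped.

SQL:
SELECT a.name, b.name AS project
FROM tasks a
INNER JOIN projects b ON a.project_id = b.id

Result:
name     | project
---------+--------
Deploy   | Aurora 
Refactor | Aurora 
Document | Aurora 
Plan     | Orion  


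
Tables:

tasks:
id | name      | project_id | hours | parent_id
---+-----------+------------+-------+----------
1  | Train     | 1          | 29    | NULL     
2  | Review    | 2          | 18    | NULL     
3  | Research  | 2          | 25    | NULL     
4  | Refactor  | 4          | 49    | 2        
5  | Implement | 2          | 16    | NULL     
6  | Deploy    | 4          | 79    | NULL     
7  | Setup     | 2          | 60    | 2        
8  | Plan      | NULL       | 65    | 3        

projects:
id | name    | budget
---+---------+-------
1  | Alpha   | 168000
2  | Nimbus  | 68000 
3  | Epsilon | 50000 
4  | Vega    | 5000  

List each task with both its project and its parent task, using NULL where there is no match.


Two LEFT JOINs from the same base table tasks: one to projects via project_id, one to tasks itself via parent_id. Both are LEFT so every task is preserved.
Match against projects:
  - task 1 (Train): project_id=1 -> matches Alpha
  - task 2 (Review): project_id=2 -> matches Nimbus
  - task 3 (Research): project_id=2 -> matches Nimbus
  - task 4 (Refactor): project_id=4 -> matches Vega
  - task 5 (Implement): project_id=2 -> matches Nimbus
  - task 6 (Deploy): project_id=4 -> matches Vega
  - task 7 (Setup): project_id=2 -> matches Nimbus
  - task 8 (Plan): project_id=NULL, no match -> kept with NULL
Match against tasks (self):
  - task 1 (Train): parent_id=NULL -> NULL
  - task 2 (Review): parent_id=NULL -> NULL
  - task 3 (Research): parent_id=NULL -> NULL
  - task 4 (Refactor): parent_id=2 -> Review
  - task 5 (Implement): parent_id=NULL -> NULL
  - task 6 (Deploy): parent_id=NULL -> NULL
  - task 7 (Setup): parent_id=2 -> Review
  - task 8 (Plan): parent_id=3 -> Research

SQL:
SELECT a.name, b.name AS project, c.name AS parent
FROM tasks a
LEFT JOIN projects b ON a.project_id = b.id
LEFT JOIN tasks c ON a.parent_id = c.id

Result:
name      | project | parent  
----------+---------+---------
Train     | Alpha   | NULL    
Review    | Nimbus  | NULL    
Research  | Nimbus  | NULL    
Refactor  | Vega    | Review  
Implement | Nimbus  | NULL    
Deploy    | Vega    | NULL    
Setup     | Nimbus  | Review  
Plan      | NULL    | Research


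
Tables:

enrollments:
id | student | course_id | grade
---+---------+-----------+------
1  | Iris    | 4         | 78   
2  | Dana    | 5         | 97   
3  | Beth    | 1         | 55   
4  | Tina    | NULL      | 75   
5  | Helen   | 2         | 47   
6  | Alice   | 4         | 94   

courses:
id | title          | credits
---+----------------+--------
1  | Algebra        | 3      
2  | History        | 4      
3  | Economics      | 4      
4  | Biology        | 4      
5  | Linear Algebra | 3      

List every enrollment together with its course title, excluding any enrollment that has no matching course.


INNER JOIN keeps only enrollments rows whose course_id matches an id in courses. Walk through each enrollment:
  - enrollment 1 (Iris): course_id=4 -> matches Biology
  - enrollment 2 (Dana): course_id=5 -> matches Linear Algebra
  - enrollment 3 (Beth): course_id=1 -> matches Algebra
  - enrollment 4 (Tina): course_id=NULL, no match -> dropped
  - enrollment 5 (Helen): course_id=2 -> matches History
  - enrollment 6 (Alice): course_id=4 -> matches Biology
So 1 of 6 rows is dropped.

SQL:
SELECT a.student, b.title AS course
FROM enrollments a
INNER JOIN courses b ON a.course_id = b.id

Result:
student | course        
--------+---------------
Iris    | Biology       
Dana    | Linear Algebra
Beth    | Algebra       
Helen   | History       
Alice   | Biology       


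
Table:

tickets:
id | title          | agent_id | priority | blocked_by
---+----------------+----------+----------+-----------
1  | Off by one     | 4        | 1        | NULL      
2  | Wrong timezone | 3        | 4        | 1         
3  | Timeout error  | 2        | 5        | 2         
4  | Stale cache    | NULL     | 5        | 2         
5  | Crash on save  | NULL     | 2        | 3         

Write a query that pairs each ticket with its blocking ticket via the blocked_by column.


This is a self-join: tickets is joined to a second copy of itself, matching each row's blocked_by to another row's id. Use LEFT JOIN so rows with blocked_by=NULL are kept.
  - ticket 1 (Off by one): blocked_by=NULL -> NULL
  - ticket 2 (Wrong timezone): blocked_by=1 -> Off by one
  - ticket 3 (Timeout error): blocked_by=2 -> Wrong timezone
  - ticket 4 (Stale cache): blocked_by=2 -> Wrong timezone
  - ticket 5 (Crash on save): blocked_by=3 -> Timeout error

SQL:
SELECT a.title AS item, b.title AS blocked_by
FROM tickets a
LEFT JOIN tickets b ON a.blocked_by = b.id

Result:
item           | blocked_by    
---------------+---------------
Off by one     | NULL          
Wrong timezone | Off by one    
Timeout error  | Wrong timezone
Stale cache    | Wrong timezone
Crash on save  | Timeout error 


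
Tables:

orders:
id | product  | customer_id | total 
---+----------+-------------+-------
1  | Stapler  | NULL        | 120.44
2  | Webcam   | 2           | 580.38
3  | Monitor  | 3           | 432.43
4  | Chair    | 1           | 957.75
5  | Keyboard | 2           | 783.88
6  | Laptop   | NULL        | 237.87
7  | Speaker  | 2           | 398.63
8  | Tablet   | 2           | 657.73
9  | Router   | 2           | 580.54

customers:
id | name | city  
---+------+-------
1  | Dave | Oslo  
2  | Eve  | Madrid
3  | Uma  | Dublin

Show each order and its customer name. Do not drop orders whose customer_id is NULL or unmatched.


LEFT JOIN keeps every row from orders (the left table); where customer_id has no match in customers, the customer columns become NULL. Walk through each order:
  - order 1 (Stapler): customer_id=NULL, no match -> kept with NULL
  - order 2 (Webcam): customer_id=2 -> matches Eve
  - order 3 (Monitor): customer_id=3 -> matches Uma
  - order 4 (Chair): customer_id=1 -> matches Dave
  - order 5 (Keyboard): customer_id=2 -> matches Eve
  - order 6 (Laptop): customer_id=NULL, no match -> kept with NULL
  - order 7 (Speaker): customer_id=2 -> matches Eve
  - order 8 (Tablet): customer_id=2 -> matches Eve
  - order 9 (Router): customer_id=2 -> matches Eve
All 9 rows appear; 2 have NULL customer.

SQL:
SELECT a.product, b.name AS customer
FROM orders a
LEFT JOIN customers b ON a.customer_id = b.id

Result:
product  | customer
---------+---------
Stapler  | NULL    
Webcam   | Eve     
Monitor  | Uma     
Chair    | Dave    
Keyboard | Eve     
Laptop   | NULL    
Speaker  | Eve     
Tablet   | Eve     
Router   | Eve     


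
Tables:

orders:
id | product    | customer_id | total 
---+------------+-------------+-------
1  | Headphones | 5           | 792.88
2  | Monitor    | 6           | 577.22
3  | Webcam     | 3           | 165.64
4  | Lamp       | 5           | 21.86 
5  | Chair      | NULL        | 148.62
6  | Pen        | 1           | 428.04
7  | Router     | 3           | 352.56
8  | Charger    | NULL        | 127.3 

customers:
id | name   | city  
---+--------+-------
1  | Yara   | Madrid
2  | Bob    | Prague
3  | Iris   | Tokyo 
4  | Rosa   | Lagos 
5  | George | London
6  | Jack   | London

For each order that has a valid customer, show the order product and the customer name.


INNER JOIN keeps only orders rows whose customer_id matches an id in customers. Walk through each order:
  - order 1 (Headphones): customer_id=5 -> matches George
  - order 2 (Monitor): customer_id=6 -> matches Jack
  - order 3 (Webcam): customer_id=3 -> matches Iris
  - order 4 (Lamp): customer_id=5 -> matches George
  - order 5 (Chair): customer_id=NULL, no match -> dropped
  - order 6 (Pen): customer_id=1 -> matches Yara
  - order 7 (Router): customer_id=3 -> matches Iris
  - order 8 (Charger): customer_id=NULL, no match -> dropped
So 2 of 8 rows are dropped.

SQL:
SELECT a.product, b.name AS customer
FROM orders a
INNER JOIN customers b ON a.customer_id = b.id

Result:
product    | customer
-----------+---------
Headphones | George  
Monitor    | Jack    
Webcam     | Iris    
Lamp       | George  
Pen        | Yara    
Router     | Iris    


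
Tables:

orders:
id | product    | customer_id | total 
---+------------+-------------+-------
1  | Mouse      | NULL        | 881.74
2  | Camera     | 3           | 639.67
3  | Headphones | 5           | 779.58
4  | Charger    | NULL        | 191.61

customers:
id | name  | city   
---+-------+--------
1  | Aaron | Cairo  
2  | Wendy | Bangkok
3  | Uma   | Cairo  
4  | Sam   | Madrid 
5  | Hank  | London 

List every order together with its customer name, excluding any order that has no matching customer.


INNER JOIN keeps only orders rows whose customer_id matches an id in customers. Walk through each order:
  - order 1 (Mouse): customer_id=NULL, no match -> dropped
  - order 2 (Camera): customer_id=3 -> matches Uma
  - order 3 (Headphones): customer_id=5 -> matches Hank
  - order 4 (Charger): customer_id=NULL, no match -> dropped
So 2 of 4 rows are dropped.

SQL:
SELECT a.product, b.name AS customer
FROM orders a
INNER JOIN customers b ON a.customer_id = b.id

Result:
product    | customer
-----------+---------
Camera     | Uma     
Headphones | Hank    


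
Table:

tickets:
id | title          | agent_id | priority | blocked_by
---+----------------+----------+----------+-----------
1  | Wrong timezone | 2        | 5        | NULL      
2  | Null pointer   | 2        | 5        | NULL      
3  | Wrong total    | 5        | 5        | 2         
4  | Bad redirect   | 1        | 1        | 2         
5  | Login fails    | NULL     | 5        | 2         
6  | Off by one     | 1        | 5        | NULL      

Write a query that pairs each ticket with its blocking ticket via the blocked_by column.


This is a self-join: tickets is joined to a second copy of itself, matching each row's blocked_by to another row's id. Use LEFT JOIN so rows with blocked_by=NULL are kept.
  - ticket 1 (Wrong timezone): blocked_by=NULL -> NULL
  - ticket 2 (Null pointer): blocked_by=NULL -> NULL
  - ticket 3 (Wrong total): blocked_by=2 -> Null pointer
  - ticket 4 (Bad redirect): blocked_by=2 -> Null pointer
  - ticket 5 (Login fails): blocked_by=2 -> Null pointer
  - ticket 6 (Off by one): blocked_by=NULL -> NULL

SQL:
SELECT a.title AS item, b.title AS blocked_by
FROM tickets a
LEFT JOIN tickets b ON a.blocked_by = b.id

Result:
item           | blocked_by  
---------------+-------------
Wrong timezone | NULL        
Null pointer   | NULL        
Wrong total    | Null pointer
Bad redirect   | Null pointer
Login fails    | Null pointer
Off by one     | NULL        


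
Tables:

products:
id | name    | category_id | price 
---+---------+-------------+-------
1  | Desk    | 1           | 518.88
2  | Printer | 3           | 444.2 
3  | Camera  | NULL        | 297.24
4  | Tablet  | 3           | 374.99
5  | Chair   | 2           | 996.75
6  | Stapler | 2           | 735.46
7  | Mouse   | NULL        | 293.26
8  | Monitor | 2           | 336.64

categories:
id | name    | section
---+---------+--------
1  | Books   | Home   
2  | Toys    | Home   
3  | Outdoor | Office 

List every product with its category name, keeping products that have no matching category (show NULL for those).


LEFT JOIN keeps every row from products (the left table); where category_id has no match in categories, the category columns become NULL. Walk through each product:
  - product 1 (Desk): category_id=1 -> matches Books
  - product 2 (Printer): category_id=3 -> matches Outdoor
  - product 3 (Camera): category_id=NULL, no match -> kept with NULL
  - product 4 (Tablet): category_id=3 -> matches Outdoor
  - product 5 (Chair): category_id=2 -> matches Toys
  - product 6 (Stapler): category_id=2 -> matches Toys
  - product 7 (Mouse): category_id=NULL, no match -> kept with NULL
  - product 8 (Monitor): category_id=2 -> matches Toys
All 8 rows appear; 2 have NULL category.

SQL:
SELECT a.name, b.name AS category
FROM products a
LEFT JOIN categories b ON a.category_id = b.id

Result:
name    | category
--------+---------
Desk    | Books   
Printer | Outdoor 
Camera  | NULL    
Tablet  | Outdoor 
Chair   | Toys    
Stapler | Toys    
Mouse   | NULL    
Monitor | Toys    


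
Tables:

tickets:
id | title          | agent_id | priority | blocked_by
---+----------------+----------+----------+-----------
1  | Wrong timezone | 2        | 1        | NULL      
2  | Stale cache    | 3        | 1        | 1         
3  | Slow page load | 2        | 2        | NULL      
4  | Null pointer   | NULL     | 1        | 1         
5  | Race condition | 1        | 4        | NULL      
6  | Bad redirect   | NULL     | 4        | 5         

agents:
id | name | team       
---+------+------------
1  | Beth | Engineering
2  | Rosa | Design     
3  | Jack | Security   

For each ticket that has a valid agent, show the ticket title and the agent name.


INNER JOIN keeps only tickets rows whose agent_id matches an id in agents. Walk through each ticket:
  - ticket 1 (Wrong timezone): agent_id=2 -> matches Rosa
  - ticket 2 (Stale cache): agent_id=3 -> matches Jack
  - ticket 3 (Slow page load): agent_id=2 -> matches Rosa
  - ticket 4 (Null pointer): agent_id=NULL, no match -> dropped
  - ticket 5 (Race condition): agent_id=1 -> matches Beth
  - ticket 6 (Bad redirect): agent_id=NULL, no match -> dropped
So 2 of 6 rows are dropped.

SQL:
SELECT a.title, b.name AS agent
FROM tickets a
INNER JOIN agents b ON a.agent_id = b.id

Result:
title          | agent
---------------+------
Wrong timezone | Rosa 
Stale cache    | Jack 
Slow page load | Rosa 
Race condition | Beth 


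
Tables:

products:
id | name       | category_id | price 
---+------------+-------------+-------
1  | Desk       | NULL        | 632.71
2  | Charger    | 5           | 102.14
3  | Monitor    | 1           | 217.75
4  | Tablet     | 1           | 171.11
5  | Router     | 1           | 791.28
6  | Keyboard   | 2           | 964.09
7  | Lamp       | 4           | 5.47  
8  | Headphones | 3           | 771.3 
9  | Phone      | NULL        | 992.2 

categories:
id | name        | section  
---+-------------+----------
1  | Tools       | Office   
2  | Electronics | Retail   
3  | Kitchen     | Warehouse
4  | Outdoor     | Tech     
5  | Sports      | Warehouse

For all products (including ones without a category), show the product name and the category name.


LEFT JOIN keeps every row from products (the left table); where category_id has no match in categories, the category columns become NULL. Walk through each product:
  - product 1 (Desk): category_id=NULL, no match -> kept with NULL
  - product 2 (Charger): category_id=5 -> matches Sports
  - product 3 (Monitor): category_id=1 -> matches Tools
  - product 4 (Tablet): category_id=1 -> matches Tools
  - product 5 (Router): category_id=1 -> matches Tools
  - product 6 (Keyboard): category_id=2 -> matches Electronics
  - product 7 (Lamp): category_id=4 -> matches Outdoor
  - product 8 (Headphones): category_id=3 -> matches Kitchen
  - product 9 (Phone): category_id=NULL, no match -> kept with NULL
All 9 rows appear; 2 have NULL category.

SQL:
SELECT a.name, b.name AS category
FROM products a
LEFT JOIN categories b ON a.category_id = b.id

Result:
name       | category   
-----------+------------
Desk       | NULL       
Charger    | Sports     
Monitor    | Tools      
Tablet     | Tools      
Router     | Tools      
Keyboard   | Electronics
Lamp       | Outdoor    
Headphones | Kitchen    
Phone      | NULL       


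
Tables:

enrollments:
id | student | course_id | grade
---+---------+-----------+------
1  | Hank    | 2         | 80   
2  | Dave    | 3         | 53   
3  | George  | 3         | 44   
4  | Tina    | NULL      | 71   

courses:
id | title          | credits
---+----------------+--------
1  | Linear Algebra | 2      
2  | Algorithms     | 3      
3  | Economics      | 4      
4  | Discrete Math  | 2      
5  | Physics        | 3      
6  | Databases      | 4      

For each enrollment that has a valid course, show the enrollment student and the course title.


INNER JOIN keeps only enrollments rows whose course_id matches an id in courses. Walk through each enrollment:
  - enrollment 1 (Hank): course_id=2 -> matches Algorithms
  - enrollment 2 (Dave): course_id=3 -> matches Economics
  - enrollment 3 (George): course_id=3 -> matches Economics
  - enrollment 4 (Tina): course_id=NULL, no match -> dropped
So 1 of 4 rows is dropped.

SQL:
SELECT a.student, b.title AS course
FROM enrollments a
INNER JOIN courses b ON a.course_id = b.id

Result:
student | course    
--------+-----------
Hank    | Algorithms
Dave    | Economics 
George  | Economics 


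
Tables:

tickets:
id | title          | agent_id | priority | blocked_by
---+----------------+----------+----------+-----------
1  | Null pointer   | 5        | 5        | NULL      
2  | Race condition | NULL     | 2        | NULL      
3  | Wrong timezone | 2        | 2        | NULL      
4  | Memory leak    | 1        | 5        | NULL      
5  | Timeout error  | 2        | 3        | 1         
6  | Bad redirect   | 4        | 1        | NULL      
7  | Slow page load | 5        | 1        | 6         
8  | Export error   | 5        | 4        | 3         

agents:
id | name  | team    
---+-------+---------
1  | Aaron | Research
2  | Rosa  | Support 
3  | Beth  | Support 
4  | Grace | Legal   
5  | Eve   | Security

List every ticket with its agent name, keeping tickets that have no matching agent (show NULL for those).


LEFT JOIN keeps every row from tickets (the left table); where agent_id has no match in agents, the agent columns become NULL. Walk through each ticket:
  - ticket 1 (Null pointer): agent_id=5 -> matches Eve
  - ticket 2 (Race condition): agent_id=NULL, no match -> kept with NULL
  - ticket 3 (Wrong timezone): agent_id=2 -> matches Rosa
  - ticket 4 (Memory leak): agent_id=1 -> matches Aaron
  - ticket 5 (Timeout error): agent_id=2 -> matches Rosa
  - ticket 6 (Bad redirect): agent_id=4 -> matches Grace
  - ticket 7 (Slow page load): agent_id=5 -> matches Eve
  - ticket 8 (Export error): agent_id=5 -> matches Eve
All 8 rows appear; 1 has NULL agent.

SQL:
SELECT a.title, b.name AS agent
FROM tickets a
LEFT JOIN agents b ON a.agent_id = b.id

Result:
title          | agent
---------------+------
Null pointer   | Eve  
Race condition | NULL 
Wrong timezone | Rosa 
Memory leak    | Aaron
Timeout error  | Rosa 
Bad redirect   | Grace
Slow page load | Eve  
Export error   | Eve  


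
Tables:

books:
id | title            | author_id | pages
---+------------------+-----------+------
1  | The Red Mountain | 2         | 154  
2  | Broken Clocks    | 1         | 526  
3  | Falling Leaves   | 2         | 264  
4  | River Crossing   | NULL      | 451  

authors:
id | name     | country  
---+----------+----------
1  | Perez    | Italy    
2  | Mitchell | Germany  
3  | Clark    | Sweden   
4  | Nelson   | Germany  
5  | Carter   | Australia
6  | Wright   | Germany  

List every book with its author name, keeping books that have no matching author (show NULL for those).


LEFT JOIN keeps every row from books (the left table); where author_id has no match in authors, the author columns become NULL. Walk through each book:
  - book 1 (The Red Mountain): author_id=2 -> matches Mitchell
  - book 2 (Broken Clocks): author_id=1 -> matches Perez
  - book 3 (Falling Leaves): author_id=2 -> matches Mitchell
  - book 4 (River Crossing): author_id=NULL, no match -> kept with NULL
All 4 rows appear; 1 has NULL author.

SQL:
SELECT a.title, b.name AS author
FROM books a
LEFT JOIN authors b ON a.author_id = b.id

Result:
title            | author  
-----------------+---------
The Red Mountain | Mitchell
Broken Clocks    | Perez   
Falling Leaves   | Mitchell
River Crossing   | NULL    


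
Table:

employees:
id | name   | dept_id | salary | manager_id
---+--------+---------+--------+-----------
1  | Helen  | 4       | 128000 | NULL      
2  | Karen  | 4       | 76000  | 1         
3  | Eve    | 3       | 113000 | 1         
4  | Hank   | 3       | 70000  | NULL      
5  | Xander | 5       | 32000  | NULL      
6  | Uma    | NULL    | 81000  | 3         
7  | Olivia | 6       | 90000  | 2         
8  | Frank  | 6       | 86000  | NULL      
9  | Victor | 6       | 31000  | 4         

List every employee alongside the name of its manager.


This is a self-join: employees is joined to a second copy of itself, matching each row's manager_id to another row's id. Use LEFT JOIN so rows with manager_id=NULL are kept.
  - employee 1 (Helen): manager_id=NULL -> NULL
  - employee 2 (Karen): manager_id=1 -> Helen
  - employee 3 (Eve): manager_id=1 -> Helen
  - employee 4 (Hank): manager_id=NULL -> NULL
  - employee 5 (Xander): manager_id=NULL -> NULL
  - employee 6 (Uma): manager_id=3 -> Eve
  - employee 7 (Olivia): manager_id=2 -> Karen
  - employee 8 (Frank): manager_id=NULL -> NULL
  - employee 9 (Victor): manager_id=4 -> Hank

SQL:
SELECT a.name AS item, b.name AS manager
FROM employees a
LEFT JOIN employees b ON a.manager_id = b.id

Result:
item   | manager
-------+--------
Helen  | NULL   
Karen  | Helen  
Eve    | Helen  
Hank   | NULL   
Xander | NULL   
Uma    | Eve    
Olivia | Karen  
Frank  | NULL   
Victor | Hank   


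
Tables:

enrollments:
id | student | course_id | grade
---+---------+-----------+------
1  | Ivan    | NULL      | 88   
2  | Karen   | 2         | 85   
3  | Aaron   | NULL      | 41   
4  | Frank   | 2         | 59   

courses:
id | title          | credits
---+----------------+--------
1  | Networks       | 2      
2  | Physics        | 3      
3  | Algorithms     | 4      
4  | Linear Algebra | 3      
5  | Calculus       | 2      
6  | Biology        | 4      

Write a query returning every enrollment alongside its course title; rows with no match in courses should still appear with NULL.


LEFT JOIN keeps every row from enrollments (the left table); where course_id has no match in courses, the course columns become NULL. Walk through each enrollment:
  - enrollment 1 (Ivan): course_id=NULL, no match -> kept with NULL
  - enrollment 2 (Karen): course_id=2 -> matches Physics
  - enrollment 3 (Aaron): course_id=NULL, no match -> kept with NULL
  - enrollment 4 (Frank): course_id=2 -> matches Physics
All 4 rows appear; 2 have NULL course.

SQL:
SELECT a.student, b.title AS course
FROM enrollments a
LEFT JOIN courses b ON a.course_id = b.id

Result:
student | course 
--------+--------
Ivan    | NULL   
Karen   | Physics
Aaron   | NULL   
Frank   | Physics


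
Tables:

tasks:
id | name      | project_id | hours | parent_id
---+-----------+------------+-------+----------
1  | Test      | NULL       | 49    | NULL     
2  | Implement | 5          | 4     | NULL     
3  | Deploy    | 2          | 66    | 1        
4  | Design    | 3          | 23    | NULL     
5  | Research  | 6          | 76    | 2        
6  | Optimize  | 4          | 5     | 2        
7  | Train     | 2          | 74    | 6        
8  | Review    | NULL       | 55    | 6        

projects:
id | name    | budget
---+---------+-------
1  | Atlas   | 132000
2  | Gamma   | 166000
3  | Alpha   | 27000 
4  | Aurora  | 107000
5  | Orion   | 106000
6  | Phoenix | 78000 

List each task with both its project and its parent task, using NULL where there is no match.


Two LEFT JOINs from the same base table tasks: one to projects via project_id, one to tasks itself via parent_id. Both are LEFT so every task is preserved.
Match against projects:
  - task 1 (Test): project_id=NULL, no match -> kept with NULL
  - task 2 (Implement): project_id=5 -> matches Orion
  - task 3 (Deploy): project_id=2 -> matches Gamma
  - task 4 (Design): project_id=3 -> matches Alpha
  - task 5 (Research): project_id=6 -> matches Phoenix
  - task 6 (Optimize): project_id=4 -> matches Aurora
  - task 7 (Train): project_id=2 -> matches Gamma
  - task 8 (Review): project_id=NULL, no match -> kept with NULL
Match against tasks (self):
  - task 1 (Test): parent_id=NULL -> NULL
  - task 2 (Implement): parent_id=NULL -> NULL
  - task 3 (Deploy): parent_id=1 -> Test
  - task 4 (Design): parent_id=NULL -> NULL
  - task 5 (Research): parent_id=2 -> Implement
  - task 6 (Optimize): parent_id=2 -> Implement
  - task 7 (Train): parent_id=6 -> Optimize
  - task 8 (Review): parent_id=6 -> Optimize

SQL:
SELECT a.name, b.name AS project, c.name AS parent
FROM tasks a
LEFT JOIN projects b ON a.project_id = b.id
LEFT JOIN tasks c ON a.parent_id = c.id

Result:
name      | project | parent   
----------+---------+----------
Test      | NULL    | NULL     
Implement | Orion   | NULL     
Deploy    | Gamma   | Test     
Design    | Alpha   | NULL     
Research  | Phoenix | Implement
Optimize  | Aurora  | Implement
Train     | Gamma   | Optimize 
Review    | NULL    | Optimize 


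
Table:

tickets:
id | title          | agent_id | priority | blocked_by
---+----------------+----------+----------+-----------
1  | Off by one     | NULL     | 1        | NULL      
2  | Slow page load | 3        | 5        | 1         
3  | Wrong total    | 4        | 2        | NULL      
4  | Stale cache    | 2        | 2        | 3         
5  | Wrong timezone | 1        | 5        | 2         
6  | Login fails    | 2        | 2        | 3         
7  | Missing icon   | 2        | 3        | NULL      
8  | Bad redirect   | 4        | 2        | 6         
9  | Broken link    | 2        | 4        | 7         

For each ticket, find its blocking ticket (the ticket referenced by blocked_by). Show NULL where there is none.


This is a self-join: tickets is joined to a second copy of itself, matching each row's blocked_by to another row's id. Use LEFT JOIN so rows with blocked_by=NULL are kept.
  - ticket 1 (Off by one): blocked_by=NULL -> NULL
  - ticket 2 (Slow page load): blocked_by=1 -> Off by one
  - ticket 3 (Wrong total): blocked_by=NULL -> NULL
  - ticket 4 (Stale cache): blocked_by=3 -> Wrong total
  - ticket 5 (Wrong timezone): blocked_by=2 -> Slow page load
  - ticket 6 (Login fails): blocked_by=3 -> Wrong total
  - ticket 7 (Missing icon): blocked_by=NULL -> NULL
  - ticket 8 (Bad redirect): blocked_by=6 -> Login fails
  - ticket 9 (Broken link): blocked_by=7 -> Missing icon

SQL:
SELECT a.title AS item, b.title AS blocked_by
FROM tickets a
LEFT JOIN tickets b ON a.blocked_by = b.id

Result:
item           | blocked_by    
---------------+---------------
Off by one     | NULL          
Slow page load | Off by one    
Wrong total    | NULL          
Stale cache    | Wrong total   
Wrong timezone | Slow page load
Login fails    | Wrong total   
Missing icon   | NULL          
Bad redirect   | Login fails   
Broken link    | Missing icon  
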